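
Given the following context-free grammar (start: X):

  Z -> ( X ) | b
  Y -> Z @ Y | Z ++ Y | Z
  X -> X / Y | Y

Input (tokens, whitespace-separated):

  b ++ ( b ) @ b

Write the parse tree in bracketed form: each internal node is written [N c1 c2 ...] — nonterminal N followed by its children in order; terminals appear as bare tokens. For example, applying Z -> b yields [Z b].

[X [Y [Z b] ++ [Y [Z ( [X [Y [Z b]]] )] @ [Y [Z b]]]]]

X
Y
Z ++ Y
b ++ Y
b ++ Z @ Y
b ++ ( X ) @ Y
b ++ ( Y ) @ Y
b ++ ( Z ) @ Y
b ++ ( b ) @ Y
b ++ ( b ) @ Z
b ++ ( b ) @ b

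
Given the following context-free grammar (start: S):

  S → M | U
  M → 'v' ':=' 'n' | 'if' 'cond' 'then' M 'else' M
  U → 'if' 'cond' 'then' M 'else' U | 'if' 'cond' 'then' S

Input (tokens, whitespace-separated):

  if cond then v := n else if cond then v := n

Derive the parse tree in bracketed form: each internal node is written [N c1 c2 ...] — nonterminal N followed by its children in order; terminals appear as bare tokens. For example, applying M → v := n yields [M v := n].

S
U
if cond then M else U
if cond then v := n else U
if cond then v := n else if cond then S
if cond then v := n else if cond then M
if cond then v := n else if cond then v := n

[S [U if cond then [M v := n] else [U if cond then [S [M v := n]]]]]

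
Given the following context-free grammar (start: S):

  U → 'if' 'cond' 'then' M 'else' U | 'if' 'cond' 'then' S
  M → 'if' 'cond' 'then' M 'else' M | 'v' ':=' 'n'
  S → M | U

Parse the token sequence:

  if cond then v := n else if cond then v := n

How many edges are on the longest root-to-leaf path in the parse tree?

5

[S [U if cond then [M v := n] else [U if cond then [S [M v := n]]]]]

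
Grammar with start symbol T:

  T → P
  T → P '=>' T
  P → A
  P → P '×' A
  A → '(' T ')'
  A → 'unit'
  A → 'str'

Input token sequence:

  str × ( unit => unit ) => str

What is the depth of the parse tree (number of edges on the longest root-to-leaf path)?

[T [P [P [A str]] × [A ( [T [P [A unit]] => [T [P [A unit]]]] )]] => [T [P [A str]]]]

7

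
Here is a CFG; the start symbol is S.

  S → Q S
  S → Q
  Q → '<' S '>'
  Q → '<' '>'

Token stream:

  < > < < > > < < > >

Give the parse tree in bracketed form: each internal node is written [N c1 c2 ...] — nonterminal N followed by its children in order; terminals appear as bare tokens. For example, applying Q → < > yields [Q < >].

[S [Q < >] [S [Q < [S [Q < >]] >] [S [Q < [S [Q < >]] >]]]]

S
Q S
< > S
< > Q S
< > < S > S
< > < Q > S
< > < < > > S
< > < < > > Q
< > < < > > < S >
< > < < > > < Q >
< > < < > > < < > >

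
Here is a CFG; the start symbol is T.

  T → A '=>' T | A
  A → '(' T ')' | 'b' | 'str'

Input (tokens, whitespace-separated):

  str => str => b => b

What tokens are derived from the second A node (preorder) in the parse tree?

str

[T [A str] => [T [A str] => [T [A b] => [T [A b]]]]]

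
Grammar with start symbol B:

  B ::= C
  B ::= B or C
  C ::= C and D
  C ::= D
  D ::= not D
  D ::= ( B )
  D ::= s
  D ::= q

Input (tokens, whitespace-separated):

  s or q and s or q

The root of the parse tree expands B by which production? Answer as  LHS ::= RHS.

[B [B [B [C [D s]]] or [C [C [D q]] and [D s]]] or [C [D q]]]

B ::= B or C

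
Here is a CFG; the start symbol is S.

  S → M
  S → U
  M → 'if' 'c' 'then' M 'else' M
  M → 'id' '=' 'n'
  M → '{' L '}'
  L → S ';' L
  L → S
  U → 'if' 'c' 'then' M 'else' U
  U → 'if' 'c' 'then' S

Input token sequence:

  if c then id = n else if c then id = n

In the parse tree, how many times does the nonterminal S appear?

[S [U if c then [M id = n] else [U if c then [S [M id = n]]]]]

2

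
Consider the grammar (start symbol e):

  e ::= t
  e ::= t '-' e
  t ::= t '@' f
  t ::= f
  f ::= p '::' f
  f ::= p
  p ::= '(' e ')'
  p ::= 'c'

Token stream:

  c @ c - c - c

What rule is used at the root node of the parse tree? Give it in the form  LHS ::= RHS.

e ::= t '-' e

[e [t [t [f [p c]]] @ [f [p c]]] - [e [t [f [p c]]] - [e [t [f [p c]]]]]]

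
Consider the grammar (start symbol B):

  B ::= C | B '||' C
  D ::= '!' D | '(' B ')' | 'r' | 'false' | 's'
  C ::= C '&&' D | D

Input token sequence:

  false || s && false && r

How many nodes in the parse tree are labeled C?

[B [B [C [D false]]] || [C [C [C [D s]] && [D false]] && [D r]]]

4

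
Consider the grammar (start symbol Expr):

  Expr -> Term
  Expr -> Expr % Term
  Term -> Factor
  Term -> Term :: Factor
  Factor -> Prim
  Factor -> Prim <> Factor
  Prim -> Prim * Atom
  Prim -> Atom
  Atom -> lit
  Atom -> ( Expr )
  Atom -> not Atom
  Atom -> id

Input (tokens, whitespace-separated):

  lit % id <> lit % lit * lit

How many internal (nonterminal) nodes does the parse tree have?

20

[Expr [Expr [Expr [Term [Factor [Prim [Atom lit]]]]] % [Term [Factor [Prim [Atom id]] <> [Factor [Prim [Atom lit]]]]]] % [Term [Factor [Prim [Prim [Atom lit]] * [Atom lit]]]]]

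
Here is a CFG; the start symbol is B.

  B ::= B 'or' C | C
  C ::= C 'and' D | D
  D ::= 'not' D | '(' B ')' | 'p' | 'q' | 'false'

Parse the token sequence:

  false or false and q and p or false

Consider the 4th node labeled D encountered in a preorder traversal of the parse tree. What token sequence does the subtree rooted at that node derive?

[B [B [B [C [D false]]] or [C [C [C [D false]] and [D q]] and [D p]]] or [C [D false]]]

p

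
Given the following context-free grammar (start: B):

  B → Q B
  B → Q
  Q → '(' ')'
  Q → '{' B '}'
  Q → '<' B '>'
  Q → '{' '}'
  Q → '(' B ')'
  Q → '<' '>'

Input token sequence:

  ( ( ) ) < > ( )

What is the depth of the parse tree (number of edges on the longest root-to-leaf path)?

[B [Q ( [B [Q ( )]] )] [B [Q < >] [B [Q ( )]]]]

4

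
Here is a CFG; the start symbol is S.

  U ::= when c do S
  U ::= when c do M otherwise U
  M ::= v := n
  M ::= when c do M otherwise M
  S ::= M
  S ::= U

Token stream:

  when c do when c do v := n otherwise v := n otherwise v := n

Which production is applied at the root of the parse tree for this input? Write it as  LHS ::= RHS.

[S [M when c do [M when c do [M v := n] otherwise [M v := n]] otherwise [M v := n]]]

S ::= M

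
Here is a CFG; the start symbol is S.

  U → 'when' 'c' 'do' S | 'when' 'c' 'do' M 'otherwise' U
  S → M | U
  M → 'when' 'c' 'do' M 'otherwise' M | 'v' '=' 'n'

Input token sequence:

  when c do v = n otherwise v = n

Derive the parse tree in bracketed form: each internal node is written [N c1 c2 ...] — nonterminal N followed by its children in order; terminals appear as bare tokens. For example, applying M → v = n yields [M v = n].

S
M
when c do M otherwise M
when c do v = n otherwise M
when c do v = n otherwise v = n

[S [M when c do [M v = n] otherwise [M v = n]]]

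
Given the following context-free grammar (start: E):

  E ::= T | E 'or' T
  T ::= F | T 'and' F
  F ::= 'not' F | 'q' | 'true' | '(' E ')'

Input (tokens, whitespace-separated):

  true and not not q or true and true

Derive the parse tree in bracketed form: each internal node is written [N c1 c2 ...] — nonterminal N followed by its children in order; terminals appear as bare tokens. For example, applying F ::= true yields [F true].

[E [E [T [T [F true]] and [F not [F not [F q]]]]] or [T [T [F true]] and [F true]]]

E
E or T
T or T
T and F or T
F and F or T
true and F or T
true and not F or T
true and not not F or T
true and not not q or T
true and not not q or T and F
true and not not q or F and F
true and not not q or true and F
true and not not q or true and true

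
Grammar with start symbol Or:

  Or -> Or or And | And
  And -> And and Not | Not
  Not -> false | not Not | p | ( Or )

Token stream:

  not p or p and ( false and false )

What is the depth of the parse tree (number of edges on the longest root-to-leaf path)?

[Or [Or [And [Not not [Not p]]]] or [And [And [Not p]] and [Not ( [Or [And [And [Not false]] and [Not false]]] )]]]

7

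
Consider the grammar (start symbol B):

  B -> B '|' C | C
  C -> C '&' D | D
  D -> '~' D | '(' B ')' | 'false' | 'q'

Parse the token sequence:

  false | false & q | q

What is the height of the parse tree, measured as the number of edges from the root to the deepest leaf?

[B [B [B [C [D false]]] | [C [C [D false]] & [D q]]] | [C [D q]]]

5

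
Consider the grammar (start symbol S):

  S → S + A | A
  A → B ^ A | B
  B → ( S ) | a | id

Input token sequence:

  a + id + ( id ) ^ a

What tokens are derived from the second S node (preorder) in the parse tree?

a + id

[S [S [S [A [B a]]] + [A [B id]]] + [A [B ( [S [A [B id]]] )] ^ [A [B a]]]]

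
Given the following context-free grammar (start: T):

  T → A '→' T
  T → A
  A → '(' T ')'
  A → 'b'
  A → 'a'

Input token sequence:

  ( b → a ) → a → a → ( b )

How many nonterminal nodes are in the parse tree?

[T [A ( [T [A b] → [T [A a]]] )] → [T [A a] → [T [A a] → [T [A ( [T [A b]] )]]]]]

14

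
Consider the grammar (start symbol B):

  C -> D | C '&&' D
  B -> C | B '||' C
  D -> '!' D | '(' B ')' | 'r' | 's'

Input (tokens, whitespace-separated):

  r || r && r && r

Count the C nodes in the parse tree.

[B [B [C [D r]]] || [C [C [C [D r]] && [D r]] && [D r]]]

4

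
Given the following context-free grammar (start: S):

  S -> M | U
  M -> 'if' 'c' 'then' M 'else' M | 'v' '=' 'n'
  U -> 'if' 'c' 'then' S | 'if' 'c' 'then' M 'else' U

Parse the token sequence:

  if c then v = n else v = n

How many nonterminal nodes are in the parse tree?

4

[S [M if c then [M v = n] else [M v = n]]]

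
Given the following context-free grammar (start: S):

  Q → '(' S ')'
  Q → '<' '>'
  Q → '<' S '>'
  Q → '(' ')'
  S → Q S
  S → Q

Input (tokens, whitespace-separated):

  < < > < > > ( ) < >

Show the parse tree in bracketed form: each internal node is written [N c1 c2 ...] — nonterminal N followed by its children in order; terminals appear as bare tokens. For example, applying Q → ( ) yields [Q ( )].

[S [Q < [S [Q < >] [S [Q < >]]] >] [S [Q ( )] [S [Q < >]]]]

S
Q S
< S > S
< Q S > S
< < > S > S
< < > Q > S
< < > < > > S
< < > < > > Q S
< < > < > > ( ) S
< < > < > > ( ) Q
< < > < > > ( ) < >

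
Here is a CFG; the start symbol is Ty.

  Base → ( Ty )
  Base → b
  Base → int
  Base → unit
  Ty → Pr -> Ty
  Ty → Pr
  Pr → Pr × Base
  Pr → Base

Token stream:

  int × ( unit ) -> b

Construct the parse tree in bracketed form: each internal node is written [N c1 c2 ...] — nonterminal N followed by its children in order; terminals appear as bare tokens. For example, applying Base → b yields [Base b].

[Ty [Pr [Pr [Base int]] × [Base ( [Ty [Pr [Base unit]]] )]] -> [Ty [Pr [Base b]]]]

Ty
Pr -> Ty
Pr × Base -> Ty
Base × Base -> Ty
int × Base -> Ty
int × ( Ty ) -> Ty
int × ( Pr ) -> Ty
int × ( Base ) -> Ty
int × ( unit ) -> Ty
int × ( unit ) -> Pr
int × ( unit ) -> Base
int × ( unit ) -> b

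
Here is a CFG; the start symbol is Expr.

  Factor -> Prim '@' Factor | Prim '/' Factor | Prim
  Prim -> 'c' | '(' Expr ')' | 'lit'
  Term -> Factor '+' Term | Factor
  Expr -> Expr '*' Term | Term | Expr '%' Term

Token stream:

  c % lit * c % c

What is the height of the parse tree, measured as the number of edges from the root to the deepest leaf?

7

[Expr [Expr [Expr [Expr [Term [Factor [Prim c]]]] % [Term [Factor [Prim lit]]]] * [Term [Factor [Prim c]]]] % [Term [Factor [Prim c]]]]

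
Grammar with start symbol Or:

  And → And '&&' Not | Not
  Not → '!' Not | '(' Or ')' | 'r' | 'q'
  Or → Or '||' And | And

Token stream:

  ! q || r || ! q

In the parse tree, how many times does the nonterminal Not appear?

5

[Or [Or [Or [And [Not ! [Not q]]]] || [And [Not r]]] || [And [Not ! [Not q]]]]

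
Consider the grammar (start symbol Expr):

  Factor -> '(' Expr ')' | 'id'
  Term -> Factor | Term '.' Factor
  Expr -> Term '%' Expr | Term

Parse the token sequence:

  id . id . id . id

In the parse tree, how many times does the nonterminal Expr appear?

[Expr [Term [Term [Term [Term [Factor id]] . [Factor id]] . [Factor id]] . [Factor id]]]

1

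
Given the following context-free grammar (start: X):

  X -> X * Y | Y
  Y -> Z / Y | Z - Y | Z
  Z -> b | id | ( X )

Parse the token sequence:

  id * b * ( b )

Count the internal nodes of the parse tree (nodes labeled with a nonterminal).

12

[X [X [X [Y [Z id]]] * [Y [Z b]]] * [Y [Z ( [X [Y [Z b]]] )]]]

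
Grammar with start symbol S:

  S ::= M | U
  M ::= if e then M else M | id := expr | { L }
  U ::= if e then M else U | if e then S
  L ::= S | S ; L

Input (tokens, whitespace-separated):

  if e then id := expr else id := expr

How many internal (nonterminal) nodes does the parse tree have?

4

[S [M if e then [M id := expr] else [M id := expr]]]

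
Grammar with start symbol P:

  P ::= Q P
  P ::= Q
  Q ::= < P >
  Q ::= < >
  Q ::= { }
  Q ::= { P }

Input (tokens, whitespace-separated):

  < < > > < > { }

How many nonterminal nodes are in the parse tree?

[P [Q < [P [Q < >]] >] [P [Q < >] [P [Q { }]]]]

8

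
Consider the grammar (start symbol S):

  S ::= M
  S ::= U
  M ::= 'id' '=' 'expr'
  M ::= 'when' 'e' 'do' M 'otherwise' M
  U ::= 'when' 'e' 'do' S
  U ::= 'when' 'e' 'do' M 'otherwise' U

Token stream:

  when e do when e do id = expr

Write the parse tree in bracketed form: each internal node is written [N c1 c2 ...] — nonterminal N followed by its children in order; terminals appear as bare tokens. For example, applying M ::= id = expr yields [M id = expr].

[S [U when e do [S [U when e do [S [M id = expr]]]]]]

S
U
when e do S
when e do U
when e do when e do S
when e do when e do M
when e do when e do id = expr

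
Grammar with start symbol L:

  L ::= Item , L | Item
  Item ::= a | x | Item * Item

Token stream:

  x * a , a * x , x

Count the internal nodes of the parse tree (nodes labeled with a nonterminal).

[L [Item [Item x] * [Item a]] , [L [Item [Item a] * [Item x]] , [L [Item x]]]]

10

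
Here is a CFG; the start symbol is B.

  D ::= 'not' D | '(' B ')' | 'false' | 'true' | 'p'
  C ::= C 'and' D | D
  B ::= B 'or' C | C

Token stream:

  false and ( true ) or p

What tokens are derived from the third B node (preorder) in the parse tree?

[B [B [C [C [D false]] and [D ( [B [C [D true]]] )]]] or [C [D p]]]

true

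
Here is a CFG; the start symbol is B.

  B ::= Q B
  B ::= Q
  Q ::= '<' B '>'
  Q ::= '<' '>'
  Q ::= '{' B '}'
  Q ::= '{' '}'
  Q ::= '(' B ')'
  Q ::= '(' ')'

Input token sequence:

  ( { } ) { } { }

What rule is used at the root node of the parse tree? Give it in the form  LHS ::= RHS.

B ::= Q B

[B [Q ( [B [Q { }]] )] [B [Q { }] [B [Q { }]]]]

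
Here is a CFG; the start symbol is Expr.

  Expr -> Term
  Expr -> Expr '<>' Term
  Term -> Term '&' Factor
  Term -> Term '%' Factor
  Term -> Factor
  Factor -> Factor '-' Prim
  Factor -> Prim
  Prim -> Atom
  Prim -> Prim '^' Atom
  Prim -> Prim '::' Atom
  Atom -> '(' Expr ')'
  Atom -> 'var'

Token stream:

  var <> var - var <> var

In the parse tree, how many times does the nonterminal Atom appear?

4

[Expr [Expr [Expr [Term [Factor [Prim [Atom var]]]]] <> [Term [Factor [Factor [Prim [Atom var]]] - [Prim [Atom var]]]]] <> [Term [Factor [Prim [Atom var]]]]]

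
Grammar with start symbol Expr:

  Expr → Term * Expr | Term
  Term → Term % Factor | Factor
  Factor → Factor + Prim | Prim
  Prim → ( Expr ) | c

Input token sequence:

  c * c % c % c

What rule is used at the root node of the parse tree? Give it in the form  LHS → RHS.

[Expr [Term [Factor [Prim c]]] * [Expr [Term [Term [Term [Factor [Prim c]]] % [Factor [Prim c]]] % [Factor [Prim c]]]]]

Expr → Term * Expr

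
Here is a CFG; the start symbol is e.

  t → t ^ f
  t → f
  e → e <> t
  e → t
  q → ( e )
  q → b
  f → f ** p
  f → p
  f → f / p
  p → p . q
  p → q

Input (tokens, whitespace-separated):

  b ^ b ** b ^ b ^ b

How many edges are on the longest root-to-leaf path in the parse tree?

[e [t [t [t [t [f [p [q b]]]] ^ [f [f [p [q b]]] ** [p [q b]]]] ^ [f [p [q b]]]] ^ [f [p [q b]]]]]

8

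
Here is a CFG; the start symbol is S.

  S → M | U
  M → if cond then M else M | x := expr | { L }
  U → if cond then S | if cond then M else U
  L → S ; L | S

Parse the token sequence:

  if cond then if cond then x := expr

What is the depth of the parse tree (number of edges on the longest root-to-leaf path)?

6

[S [U if cond then [S [U if cond then [S [M x := expr]]]]]]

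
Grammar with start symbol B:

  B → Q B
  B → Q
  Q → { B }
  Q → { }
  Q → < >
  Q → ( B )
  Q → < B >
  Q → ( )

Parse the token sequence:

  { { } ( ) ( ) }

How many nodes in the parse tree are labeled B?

4

[B [Q { [B [Q { }] [B [Q ( )] [B [Q ( )]]]] }]]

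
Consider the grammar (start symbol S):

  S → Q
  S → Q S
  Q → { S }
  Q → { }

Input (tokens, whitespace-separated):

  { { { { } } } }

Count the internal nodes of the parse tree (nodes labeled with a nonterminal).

8

[S [Q { [S [Q { [S [Q { [S [Q { }]] }]] }]] }]]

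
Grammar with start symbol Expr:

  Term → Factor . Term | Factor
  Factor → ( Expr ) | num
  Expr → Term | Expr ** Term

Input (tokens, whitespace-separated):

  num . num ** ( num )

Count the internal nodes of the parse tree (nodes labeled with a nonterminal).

11

[Expr [Expr [Term [Factor num] . [Term [Factor num]]]] ** [Term [Factor ( [Expr [Term [Factor num]]] )]]]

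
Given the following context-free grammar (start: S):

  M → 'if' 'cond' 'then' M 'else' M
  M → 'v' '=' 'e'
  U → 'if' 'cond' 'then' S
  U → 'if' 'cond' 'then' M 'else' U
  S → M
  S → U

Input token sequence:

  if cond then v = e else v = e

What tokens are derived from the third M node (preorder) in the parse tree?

[S [M if cond then [M v = e] else [M v = e]]]

v = e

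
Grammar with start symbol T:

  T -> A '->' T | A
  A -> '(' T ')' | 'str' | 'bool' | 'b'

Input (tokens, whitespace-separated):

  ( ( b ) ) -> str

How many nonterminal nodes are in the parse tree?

8

[T [A ( [T [A ( [T [A b]] )]] )] -> [T [A str]]]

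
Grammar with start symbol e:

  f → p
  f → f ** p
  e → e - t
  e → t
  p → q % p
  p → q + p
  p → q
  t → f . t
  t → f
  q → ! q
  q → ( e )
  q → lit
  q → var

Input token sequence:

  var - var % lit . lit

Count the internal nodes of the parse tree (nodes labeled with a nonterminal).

16

[e [e [t [f [p [q var]]]]] - [t [f [p [q var] % [p [q lit]]]] . [t [f [p [q lit]]]]]]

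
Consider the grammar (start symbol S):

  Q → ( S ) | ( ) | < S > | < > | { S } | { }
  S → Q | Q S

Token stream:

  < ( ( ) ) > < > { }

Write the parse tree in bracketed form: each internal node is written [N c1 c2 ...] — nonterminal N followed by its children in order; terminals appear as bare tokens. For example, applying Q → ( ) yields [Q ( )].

[S [Q < [S [Q ( [S [Q ( )]] )]] >] [S [Q < >] [S [Q { }]]]]

S
Q S
< S > S
< Q > S
< ( S ) > S
< ( Q ) > S
< ( ( ) ) > S
< ( ( ) ) > Q S
< ( ( ) ) > < > S
< ( ( ) ) > < > Q
< ( ( ) ) > < > { }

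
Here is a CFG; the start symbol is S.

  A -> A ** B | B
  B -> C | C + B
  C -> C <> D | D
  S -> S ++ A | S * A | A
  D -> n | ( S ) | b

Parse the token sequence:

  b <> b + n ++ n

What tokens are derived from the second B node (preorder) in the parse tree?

n

[S [S [A [B [C [C [D b]] <> [D b]] + [B [C [D n]]]]]] ++ [A [B [C [D n]]]]]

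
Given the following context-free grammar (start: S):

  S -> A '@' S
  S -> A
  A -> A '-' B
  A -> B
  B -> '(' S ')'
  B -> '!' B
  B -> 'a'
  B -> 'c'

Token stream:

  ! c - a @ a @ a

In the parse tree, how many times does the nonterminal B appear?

5

[S [A [A [B ! [B c]]] - [B a]] @ [S [A [B a]] @ [S [A [B a]]]]]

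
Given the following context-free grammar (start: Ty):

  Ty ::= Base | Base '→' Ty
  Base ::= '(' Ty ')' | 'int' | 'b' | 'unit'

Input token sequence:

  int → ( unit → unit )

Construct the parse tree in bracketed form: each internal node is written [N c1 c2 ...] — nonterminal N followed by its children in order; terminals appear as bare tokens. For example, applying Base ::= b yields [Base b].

Ty
Base → Ty
int → Ty
int → Base
int → ( Ty )
int → ( Base → Ty )
int → ( unit → Ty )
int → ( unit → Base )
int → ( unit → unit )

[Ty [Base int] → [Ty [Base ( [Ty [Base unit] → [Ty [Base unit]]] )]]]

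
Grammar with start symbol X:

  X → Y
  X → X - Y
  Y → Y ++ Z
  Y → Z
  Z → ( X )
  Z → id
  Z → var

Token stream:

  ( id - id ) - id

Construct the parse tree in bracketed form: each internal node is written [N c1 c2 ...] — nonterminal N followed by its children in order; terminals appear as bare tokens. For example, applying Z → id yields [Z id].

X
X - Y
Y - Y
Z - Y
( X ) - Y
( X - Y ) - Y
( Y - Y ) - Y
( Z - Y ) - Y
( id - Y ) - Y
( id - Z ) - Y
( id - id ) - Y
( id - id ) - Z
( id - id ) - id

[X [X [Y [Z ( [X [X [Y [Z id]]] - [Y [Z id]]] )]]] - [Y [Z id]]]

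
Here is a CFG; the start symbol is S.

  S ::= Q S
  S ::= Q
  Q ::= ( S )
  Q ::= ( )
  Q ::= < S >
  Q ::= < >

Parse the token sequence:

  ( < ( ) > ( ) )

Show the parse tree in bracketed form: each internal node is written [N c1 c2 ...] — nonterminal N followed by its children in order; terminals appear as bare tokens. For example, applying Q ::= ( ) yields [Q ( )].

S
Q
( S )
( Q S )
( < S > S )
( < Q > S )
( < ( ) > S )
( < ( ) > Q )
( < ( ) > ( ) )

[S [Q ( [S [Q < [S [Q ( )]] >] [S [Q ( )]]] )]]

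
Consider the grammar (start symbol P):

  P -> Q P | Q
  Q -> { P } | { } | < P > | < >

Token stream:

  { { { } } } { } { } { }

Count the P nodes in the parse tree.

6

[P [Q { [P [Q { [P [Q { }]] }]] }] [P [Q { }] [P [Q { }] [P [Q { }]]]]]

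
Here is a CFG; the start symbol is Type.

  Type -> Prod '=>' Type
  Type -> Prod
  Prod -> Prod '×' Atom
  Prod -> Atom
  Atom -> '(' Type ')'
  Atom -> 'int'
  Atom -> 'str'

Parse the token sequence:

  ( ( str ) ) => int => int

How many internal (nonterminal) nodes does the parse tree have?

15

[Type [Prod [Atom ( [Type [Prod [Atom ( [Type [Prod [Atom str]]] )]]] )]] => [Type [Prod [Atom int]] => [Type [Prod [Atom int]]]]]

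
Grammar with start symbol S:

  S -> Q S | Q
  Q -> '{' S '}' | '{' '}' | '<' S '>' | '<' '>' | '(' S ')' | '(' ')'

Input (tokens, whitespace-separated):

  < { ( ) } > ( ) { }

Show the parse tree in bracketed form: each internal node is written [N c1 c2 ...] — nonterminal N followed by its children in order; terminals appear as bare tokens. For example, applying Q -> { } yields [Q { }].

S
Q S
< S > S
< Q > S
< { S } > S
< { Q } > S
< { ( ) } > S
< { ( ) } > Q S
< { ( ) } > ( ) S
< { ( ) } > ( ) Q
< { ( ) } > ( ) { }

[S [Q < [S [Q { [S [Q ( )]] }]] >] [S [Q ( )] [S [Q { }]]]]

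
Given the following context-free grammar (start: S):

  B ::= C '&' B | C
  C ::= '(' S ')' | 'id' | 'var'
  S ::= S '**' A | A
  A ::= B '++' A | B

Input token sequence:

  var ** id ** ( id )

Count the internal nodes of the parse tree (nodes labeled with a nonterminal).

[S [S [S [A [B [C var]]]] ** [A [B [C id]]]] ** [A [B [C ( [S [A [B [C id]]]] )]]]]

16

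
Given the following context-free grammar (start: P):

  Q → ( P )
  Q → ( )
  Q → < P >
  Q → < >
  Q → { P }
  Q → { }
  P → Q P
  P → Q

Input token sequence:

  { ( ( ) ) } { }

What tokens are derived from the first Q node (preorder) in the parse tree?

{ ( ( ) ) }

[P [Q { [P [Q ( [P [Q ( )]] )]] }] [P [Q { }]]]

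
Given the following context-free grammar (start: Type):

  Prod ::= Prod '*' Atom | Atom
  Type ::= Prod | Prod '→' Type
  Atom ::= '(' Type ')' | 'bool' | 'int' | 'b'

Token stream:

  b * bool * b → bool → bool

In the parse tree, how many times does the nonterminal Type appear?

3

[Type [Prod [Prod [Prod [Atom b]] * [Atom bool]] * [Atom b]] → [Type [Prod [Atom bool]] → [Type [Prod [Atom bool]]]]]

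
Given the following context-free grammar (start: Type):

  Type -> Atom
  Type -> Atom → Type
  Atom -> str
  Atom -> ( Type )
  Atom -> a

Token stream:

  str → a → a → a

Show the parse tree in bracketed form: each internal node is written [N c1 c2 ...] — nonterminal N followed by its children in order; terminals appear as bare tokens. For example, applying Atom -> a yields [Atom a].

Type
Atom → Type
str → Type
str → Atom → Type
str → a → Type
str → a → Atom → Type
str → a → a → Type
str → a → a → Atom
str → a → a → a

[Type [Atom str] → [Type [Atom a] → [Type [Atom a] → [Type [Atom a]]]]]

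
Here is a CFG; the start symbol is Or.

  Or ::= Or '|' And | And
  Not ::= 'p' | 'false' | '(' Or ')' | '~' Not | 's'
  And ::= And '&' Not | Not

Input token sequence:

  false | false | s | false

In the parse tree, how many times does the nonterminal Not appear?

[Or [Or [Or [Or [And [Not false]]] | [And [Not false]]] | [And [Not s]]] | [And [Not false]]]

4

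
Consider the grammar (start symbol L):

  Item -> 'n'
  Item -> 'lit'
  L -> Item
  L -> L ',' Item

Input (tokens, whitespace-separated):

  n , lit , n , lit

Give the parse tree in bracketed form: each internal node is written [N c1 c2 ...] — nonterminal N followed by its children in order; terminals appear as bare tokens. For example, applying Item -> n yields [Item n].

L
L , Item
L , Item , Item
L , Item , Item , Item
Item , Item , Item , Item
n , Item , Item , Item
n , lit , Item , Item
n , lit , n , Item
n , lit , n , lit

[L [L [L [L [Item n]] , [Item lit]] , [Item n]] , [Item lit]]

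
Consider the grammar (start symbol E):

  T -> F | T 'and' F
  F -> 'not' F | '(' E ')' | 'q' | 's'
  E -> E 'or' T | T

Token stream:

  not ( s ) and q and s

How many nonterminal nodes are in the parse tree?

11

[E [T [T [T [F not [F ( [E [T [F s]]] )]]] and [F q]] and [F s]]]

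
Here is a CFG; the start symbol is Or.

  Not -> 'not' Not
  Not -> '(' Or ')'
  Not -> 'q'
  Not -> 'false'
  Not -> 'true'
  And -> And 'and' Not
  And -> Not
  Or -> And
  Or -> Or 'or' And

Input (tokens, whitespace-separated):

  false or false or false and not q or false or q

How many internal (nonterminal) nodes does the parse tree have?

[Or [Or [Or [Or [Or [And [Not false]]] or [And [Not false]]] or [And [And [Not false]] and [Not not [Not q]]]] or [And [Not false]]] or [And [Not q]]]

18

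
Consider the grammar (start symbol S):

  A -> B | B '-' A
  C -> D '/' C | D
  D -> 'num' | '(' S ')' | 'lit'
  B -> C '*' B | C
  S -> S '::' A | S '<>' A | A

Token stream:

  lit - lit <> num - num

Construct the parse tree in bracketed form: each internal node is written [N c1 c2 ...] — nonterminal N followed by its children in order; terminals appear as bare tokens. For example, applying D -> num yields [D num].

S
S <> A
A <> A
B - A <> A
C - A <> A
D - A <> A
lit - A <> A
lit - B <> A
lit - C <> A
lit - D <> A
lit - lit <> A
lit - lit <> B - A
lit - lit <> C - A
lit - lit <> D - A
lit - lit <> num - A
lit - lit <> num - B
lit - lit <> num - C
lit - lit <> num - D
lit - lit <> num - num

[S [S [A [B [C [D lit]]] - [A [B [C [D lit]]]]]] <> [A [B [C [D num]]] - [A [B [C [D num]]]]]]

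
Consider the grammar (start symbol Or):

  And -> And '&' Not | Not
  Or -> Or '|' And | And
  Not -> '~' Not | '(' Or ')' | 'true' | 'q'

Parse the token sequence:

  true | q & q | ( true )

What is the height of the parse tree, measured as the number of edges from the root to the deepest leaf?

[Or [Or [Or [And [Not true]]] | [And [And [Not q]] & [Not q]]] | [And [Not ( [Or [And [Not true]]] )]]]

6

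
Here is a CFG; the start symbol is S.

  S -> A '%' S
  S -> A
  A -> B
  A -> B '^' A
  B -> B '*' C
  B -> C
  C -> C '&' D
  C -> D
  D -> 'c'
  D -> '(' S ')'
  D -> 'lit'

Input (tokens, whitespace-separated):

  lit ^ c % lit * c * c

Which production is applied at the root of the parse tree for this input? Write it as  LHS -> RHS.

[S [A [B [C [D lit]]] ^ [A [B [C [D c]]]]] % [S [A [B [B [B [C [D lit]]] * [C [D c]]] * [C [D c]]]]]]

S -> A '%' S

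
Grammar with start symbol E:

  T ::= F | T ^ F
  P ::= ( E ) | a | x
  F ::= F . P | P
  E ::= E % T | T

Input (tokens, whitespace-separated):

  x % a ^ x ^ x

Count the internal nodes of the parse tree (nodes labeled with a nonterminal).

[E [E [T [F [P x]]]] % [T [T [T [F [P a]]] ^ [F [P x]]] ^ [F [P x]]]]

14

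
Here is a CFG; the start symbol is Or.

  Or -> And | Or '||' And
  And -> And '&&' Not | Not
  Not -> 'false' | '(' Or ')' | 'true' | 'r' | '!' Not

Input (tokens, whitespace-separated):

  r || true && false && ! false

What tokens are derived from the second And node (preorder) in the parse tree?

[Or [Or [And [Not r]]] || [And [And [And [Not true]] && [Not false]] && [Not ! [Not false]]]]

true && false && ! false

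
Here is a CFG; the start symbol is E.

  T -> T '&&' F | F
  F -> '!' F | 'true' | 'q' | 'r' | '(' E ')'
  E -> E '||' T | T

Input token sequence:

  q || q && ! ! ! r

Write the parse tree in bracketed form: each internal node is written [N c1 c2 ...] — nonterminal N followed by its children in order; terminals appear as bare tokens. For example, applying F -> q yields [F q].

E
E || T
T || T
F || T
q || T
q || T && F
q || F && F
q || q && F
q || q && ! F
q || q && ! ! F
q || q && ! ! ! F
q || q && ! ! ! r

[E [E [T [F q]]] || [T [T [F q]] && [F ! [F ! [F ! [F r]]]]]]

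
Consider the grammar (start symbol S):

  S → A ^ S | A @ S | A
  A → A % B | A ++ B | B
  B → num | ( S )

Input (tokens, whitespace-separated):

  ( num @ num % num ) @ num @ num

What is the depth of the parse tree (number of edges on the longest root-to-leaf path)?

8

[S [A [B ( [S [A [B num]] @ [S [A [A [B num]] % [B num]]]] )]] @ [S [A [B num]] @ [S [A [B num]]]]]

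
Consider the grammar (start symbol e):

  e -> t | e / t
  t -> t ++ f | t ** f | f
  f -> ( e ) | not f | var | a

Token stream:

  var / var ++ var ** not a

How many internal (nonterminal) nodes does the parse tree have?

[e [e [t [f var]]] / [t [t [t [f var]] ++ [f var]] ** [f not [f a]]]]

11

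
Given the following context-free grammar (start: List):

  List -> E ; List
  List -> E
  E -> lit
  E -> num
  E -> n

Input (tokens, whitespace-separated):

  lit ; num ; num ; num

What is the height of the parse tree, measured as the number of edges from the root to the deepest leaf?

5

[List [E lit] ; [List [E num] ; [List [E num] ; [List [E num]]]]]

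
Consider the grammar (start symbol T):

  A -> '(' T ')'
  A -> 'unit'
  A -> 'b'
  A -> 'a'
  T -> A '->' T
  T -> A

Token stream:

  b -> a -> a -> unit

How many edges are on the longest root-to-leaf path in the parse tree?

5

[T [A b] -> [T [A a] -> [T [A a] -> [T [A unit]]]]]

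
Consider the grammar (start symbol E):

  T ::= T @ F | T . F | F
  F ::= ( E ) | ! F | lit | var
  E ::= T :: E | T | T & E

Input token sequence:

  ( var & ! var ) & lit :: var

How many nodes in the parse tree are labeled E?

5

[E [T [F ( [E [T [F var]] & [E [T [F ! [F var]]]]] )]] & [E [T [F lit]] :: [E [T [F var]]]]]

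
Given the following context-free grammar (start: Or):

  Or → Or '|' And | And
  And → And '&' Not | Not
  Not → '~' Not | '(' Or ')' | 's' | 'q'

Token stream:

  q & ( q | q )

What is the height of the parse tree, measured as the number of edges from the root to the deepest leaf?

7

[Or [And [And [Not q]] & [Not ( [Or [Or [And [Not q]]] | [And [Not q]]] )]]]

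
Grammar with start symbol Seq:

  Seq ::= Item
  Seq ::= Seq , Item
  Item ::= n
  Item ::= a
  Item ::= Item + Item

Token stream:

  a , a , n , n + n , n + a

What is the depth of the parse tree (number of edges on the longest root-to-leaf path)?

6

[Seq [Seq [Seq [Seq [Seq [Item a]] , [Item a]] , [Item n]] , [Item [Item n] + [Item n]]] , [Item [Item n] + [Item a]]]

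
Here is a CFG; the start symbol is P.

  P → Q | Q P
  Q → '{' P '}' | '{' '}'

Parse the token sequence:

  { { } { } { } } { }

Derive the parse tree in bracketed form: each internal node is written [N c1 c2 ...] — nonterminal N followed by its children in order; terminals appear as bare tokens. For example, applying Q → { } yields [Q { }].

[P [Q { [P [Q { }] [P [Q { }] [P [Q { }]]]] }] [P [Q { }]]]

P
Q P
{ P } P
{ Q P } P
{ { } P } P
{ { } Q P } P
{ { } { } P } P
{ { } { } Q } P
{ { } { } { } } P
{ { } { } { } } Q
{ { } { } { } } { }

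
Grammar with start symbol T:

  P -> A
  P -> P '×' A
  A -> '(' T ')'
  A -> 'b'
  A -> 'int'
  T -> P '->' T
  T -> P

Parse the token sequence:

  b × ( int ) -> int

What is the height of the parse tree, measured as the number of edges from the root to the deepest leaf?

[T [P [P [A b]] × [A ( [T [P [A int]]] )]] -> [T [P [A int]]]]

6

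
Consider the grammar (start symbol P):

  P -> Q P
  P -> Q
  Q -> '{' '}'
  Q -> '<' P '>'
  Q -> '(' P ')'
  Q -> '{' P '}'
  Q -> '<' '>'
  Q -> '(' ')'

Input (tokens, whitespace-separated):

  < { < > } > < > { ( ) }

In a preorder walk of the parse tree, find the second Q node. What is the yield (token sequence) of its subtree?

[P [Q < [P [Q { [P [Q < >]] }]] >] [P [Q < >] [P [Q { [P [Q ( )]] }]]]]

{ < > }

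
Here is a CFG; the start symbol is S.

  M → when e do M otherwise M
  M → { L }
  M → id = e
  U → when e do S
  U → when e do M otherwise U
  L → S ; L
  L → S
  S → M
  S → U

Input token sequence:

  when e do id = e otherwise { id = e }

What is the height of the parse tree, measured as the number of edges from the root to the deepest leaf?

6

[S [M when e do [M id = e] otherwise [M { [L [S [M id = e]]] }]]]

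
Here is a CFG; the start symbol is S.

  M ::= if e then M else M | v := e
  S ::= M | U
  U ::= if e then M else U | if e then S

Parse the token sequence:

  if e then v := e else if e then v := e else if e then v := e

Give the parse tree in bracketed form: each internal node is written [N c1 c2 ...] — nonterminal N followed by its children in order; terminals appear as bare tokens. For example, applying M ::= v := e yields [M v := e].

[S [U if e then [M v := e] else [U if e then [M v := e] else [U if e then [S [M v := e]]]]]]

S
U
if e then M else U
if e then v := e else U
if e then v := e else if e then M else U
if e then v := e else if e then v := e else U
if e then v := e else if e then v := e else if e then S
if e then v := e else if e then v := e else if e then M
if e then v := e else if e then v := e else if e then v := e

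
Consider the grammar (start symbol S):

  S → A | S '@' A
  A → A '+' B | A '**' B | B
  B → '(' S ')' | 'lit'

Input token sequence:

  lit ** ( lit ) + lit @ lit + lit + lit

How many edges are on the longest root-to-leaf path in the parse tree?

8

[S [S [A [A [A [B lit]] ** [B ( [S [A [B lit]]] )]] + [B lit]]] @ [A [A [A [B lit]] + [B lit]] + [B lit]]]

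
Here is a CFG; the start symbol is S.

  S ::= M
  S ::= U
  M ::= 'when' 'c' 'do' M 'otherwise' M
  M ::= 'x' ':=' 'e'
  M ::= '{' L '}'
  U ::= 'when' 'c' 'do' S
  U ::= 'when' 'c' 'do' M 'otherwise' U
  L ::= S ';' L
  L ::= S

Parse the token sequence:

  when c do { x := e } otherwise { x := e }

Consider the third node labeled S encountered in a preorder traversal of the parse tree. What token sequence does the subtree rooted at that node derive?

[S [M when c do [M { [L [S [M x := e]]] }] otherwise [M { [L [S [M x := e]]] }]]]

x := e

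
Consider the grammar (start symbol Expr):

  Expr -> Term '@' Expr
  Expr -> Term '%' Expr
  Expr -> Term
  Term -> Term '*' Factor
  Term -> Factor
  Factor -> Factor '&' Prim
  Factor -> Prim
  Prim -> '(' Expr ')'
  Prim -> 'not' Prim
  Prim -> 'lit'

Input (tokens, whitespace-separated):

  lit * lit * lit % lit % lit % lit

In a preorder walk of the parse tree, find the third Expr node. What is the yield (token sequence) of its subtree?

lit % lit

[Expr [Term [Term [Term [Factor [Prim lit]]] * [Factor [Prim lit]]] * [Factor [Prim lit]]] % [Expr [Term [Factor [Prim lit]]] % [Expr [Term [Factor [Prim lit]]] % [Expr [Term [Factor [Prim lit]]]]]]]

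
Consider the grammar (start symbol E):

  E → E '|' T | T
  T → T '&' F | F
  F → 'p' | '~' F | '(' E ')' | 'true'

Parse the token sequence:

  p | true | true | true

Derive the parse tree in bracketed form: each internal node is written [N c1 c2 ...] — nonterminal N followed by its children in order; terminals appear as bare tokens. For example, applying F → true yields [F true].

E
E | T
E | T | T
E | T | T | T
T | T | T | T
F | T | T | T
p | T | T | T
p | F | T | T
p | true | T | T
p | true | F | T
p | true | true | T
p | true | true | F
p | true | true | true

[E [E [E [E [T [F p]]] | [T [F true]]] | [T [F true]]] | [T [F true]]]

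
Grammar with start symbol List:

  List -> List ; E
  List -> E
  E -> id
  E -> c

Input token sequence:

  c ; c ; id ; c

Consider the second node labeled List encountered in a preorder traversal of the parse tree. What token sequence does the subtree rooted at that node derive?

c ; c ; id

[List [List [List [List [E c]] ; [E c]] ; [E id]] ; [E c]]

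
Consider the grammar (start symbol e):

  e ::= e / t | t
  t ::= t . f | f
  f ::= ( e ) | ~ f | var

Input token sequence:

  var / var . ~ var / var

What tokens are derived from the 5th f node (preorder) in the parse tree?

var

[e [e [e [t [f var]]] / [t [t [f var]] . [f ~ [f var]]]] / [t [f var]]]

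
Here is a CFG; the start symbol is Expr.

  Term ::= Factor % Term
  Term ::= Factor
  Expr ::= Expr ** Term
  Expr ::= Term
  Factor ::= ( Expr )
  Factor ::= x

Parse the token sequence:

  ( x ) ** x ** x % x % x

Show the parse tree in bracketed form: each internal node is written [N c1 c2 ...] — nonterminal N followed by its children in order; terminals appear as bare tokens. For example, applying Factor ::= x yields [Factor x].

Expr
Expr ** Term
Expr ** Term ** Term
Term ** Term ** Term
Factor ** Term ** Term
( Expr ) ** Term ** Term
( Term ) ** Term ** Term
( Factor ) ** Term ** Term
( x ) ** Term ** Term
( x ) ** Factor ** Term
( x ) ** x ** Term
( x ) ** x ** Factor % Term
( x ) ** x ** x % Term
( x ) ** x ** x % Factor % Term
( x ) ** x ** x % x % Term
( x ) ** x ** x % x % Factor
( x ) ** x ** x % x % x

[Expr [Expr [Expr [Term [Factor ( [Expr [Term [Factor x]]] )]]] ** [Term [Factor x]]] ** [Term [Factor x] % [Term [Factor x] % [Term [Factor x]]]]]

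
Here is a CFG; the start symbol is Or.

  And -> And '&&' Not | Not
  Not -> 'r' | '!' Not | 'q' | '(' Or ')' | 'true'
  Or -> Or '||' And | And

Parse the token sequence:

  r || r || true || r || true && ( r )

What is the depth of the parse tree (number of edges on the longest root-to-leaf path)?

[Or [Or [Or [Or [Or [And [Not r]]] || [And [Not r]]] || [And [Not true]]] || [And [Not r]]] || [And [And [Not true]] && [Not ( [Or [And [Not r]]] )]]]

7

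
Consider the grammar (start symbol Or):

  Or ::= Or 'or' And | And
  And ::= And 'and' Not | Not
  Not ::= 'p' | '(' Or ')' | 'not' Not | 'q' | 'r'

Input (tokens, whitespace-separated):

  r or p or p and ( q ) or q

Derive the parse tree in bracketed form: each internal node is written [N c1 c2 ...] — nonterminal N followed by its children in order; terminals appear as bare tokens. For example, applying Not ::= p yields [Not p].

[Or [Or [Or [Or [And [Not r]]] or [And [Not p]]] or [And [And [Not p]] and [Not ( [Or [And [Not q]]] )]]] or [And [Not q]]]

Or
Or or And
Or or And or And
Or or And or And or And
And or And or And or And
Not or And or And or And
r or And or And or And
r or Not or And or And
r or p or And or And
r or p or And and Not or And
r or p or Not and Not or And
r or p or p and Not or And
r or p or p and ( Or ) or And
r or p or p and ( And ) or And
r or p or p and ( Not ) or And
r or p or p and ( q ) or And
r or p or p and ( q ) or Not
r or p or p and ( q ) or q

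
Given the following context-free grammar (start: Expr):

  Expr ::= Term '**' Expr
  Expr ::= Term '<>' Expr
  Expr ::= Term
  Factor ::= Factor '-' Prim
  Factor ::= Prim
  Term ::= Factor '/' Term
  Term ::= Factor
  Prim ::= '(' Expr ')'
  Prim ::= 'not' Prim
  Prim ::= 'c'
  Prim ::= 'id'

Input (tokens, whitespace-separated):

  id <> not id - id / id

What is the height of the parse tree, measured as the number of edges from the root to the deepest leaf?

7

[Expr [Term [Factor [Prim id]]] <> [Expr [Term [Factor [Factor [Prim not [Prim id]]] - [Prim id]] / [Term [Factor [Prim id]]]]]]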